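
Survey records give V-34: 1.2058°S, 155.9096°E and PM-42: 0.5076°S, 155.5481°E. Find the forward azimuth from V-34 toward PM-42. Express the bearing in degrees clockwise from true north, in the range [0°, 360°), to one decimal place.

Δλ = -0.3615°
y = sin Δλ · cos φ₂ = -0.006309
x = cos φ₁ sin φ₂ − sin φ₁ cos φ₂ cos Δλ = 0.012185
θ = atan2(y, x) = -27.3736° → 332.6264° (mod 360°)

332.6°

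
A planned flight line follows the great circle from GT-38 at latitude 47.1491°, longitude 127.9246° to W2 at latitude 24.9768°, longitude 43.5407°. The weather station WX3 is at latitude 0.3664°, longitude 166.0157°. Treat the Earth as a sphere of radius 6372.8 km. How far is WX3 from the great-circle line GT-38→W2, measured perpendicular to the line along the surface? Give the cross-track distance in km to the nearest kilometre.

δ₁₃ = central angle GT-38→WX3 = 1.000441 rad  (haversine)
θ₁₃ = bearing GT-38→WX3 = 132.869°,  θ₁₂ = bearing GT-38→W2 = 283.833°
dₓₜ = R·arcsin(sin δ₁₃ · sin(θ₁₃ − θ₁₂)) = 6372.8·arcsin(0.84171·sin(-150.964°)) = -2681.931 km
|dₓₜ| = 2681.931 km

2682 km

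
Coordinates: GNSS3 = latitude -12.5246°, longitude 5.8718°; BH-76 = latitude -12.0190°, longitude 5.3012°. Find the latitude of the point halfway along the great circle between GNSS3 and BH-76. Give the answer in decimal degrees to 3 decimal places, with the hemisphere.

Bx = cos φ₂ cos Δλ = 0.978030,  By = cos φ₂ sin Δλ = -0.009740
φₘ = atan2(sin φ₁ + sin φ₂, √((cos φ₁ + Bx)² + By²)) = -12.27195°
λₘ = λ₁ + atan2(By, cos φ₁ + Bx) = 5.58623°

12.272°S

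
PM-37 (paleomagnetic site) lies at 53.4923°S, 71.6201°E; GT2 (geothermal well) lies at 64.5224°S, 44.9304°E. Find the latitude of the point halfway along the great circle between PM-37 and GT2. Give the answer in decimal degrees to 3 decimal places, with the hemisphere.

59.677°S

Bx = cos φ₂ cos Δλ = 0.384326,  By = cos φ₂ sin Δλ = -0.193209
φₘ = atan2(sin φ₁ + sin φ₂, √((cos φ₁ + Bx)² + By²)) = -59.67700°
λₘ = λ₁ + atan2(By, cos φ₁ + Bx) = 60.45889°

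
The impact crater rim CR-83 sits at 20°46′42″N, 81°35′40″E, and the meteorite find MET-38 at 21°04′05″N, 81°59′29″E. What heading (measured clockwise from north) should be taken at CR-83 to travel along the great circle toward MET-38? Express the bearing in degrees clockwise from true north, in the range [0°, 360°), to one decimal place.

51.9°

CR-83: φ = +20.77833°, λ = +81.59444°
MET-38: φ = +21.06806°, λ = +81.99139°
Δλ = 0.3969°
y = sin Δλ · cos φ₂ = 0.006465
x = cos φ₁ sin φ₂ − sin φ₁ cos φ₂ cos Δλ = 0.005065
θ = atan2(y, x) = 51.9249° → 51.9249° (mod 360°)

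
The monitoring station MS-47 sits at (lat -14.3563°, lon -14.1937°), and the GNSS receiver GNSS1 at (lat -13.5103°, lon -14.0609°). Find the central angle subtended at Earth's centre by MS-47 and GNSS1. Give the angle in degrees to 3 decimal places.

0.856°

Δφ = 0.8460°,  Δλ = 0.1328°
a = sin²(Δφ/2) + cos φ₁ cos φ₂ sin²(Δλ/2) = 0.000056
c = 2·arcsin(√a) = 0.014936 rad = 0.8558°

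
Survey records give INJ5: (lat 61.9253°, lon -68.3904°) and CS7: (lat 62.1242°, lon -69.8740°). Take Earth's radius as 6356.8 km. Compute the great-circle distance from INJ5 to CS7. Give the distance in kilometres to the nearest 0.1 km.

80.3 km

Δφ = 0.1989°,  Δλ = -1.4836°
a = sin²(Δφ/2) + cos φ₁ cos φ₂ sin²(Δλ/2) = 0.000040
c = 2·arcsin(√a) = 0.012632 rad = 0.7238°
d = R·c = 6356.8 × 0.012632 = 80.3 km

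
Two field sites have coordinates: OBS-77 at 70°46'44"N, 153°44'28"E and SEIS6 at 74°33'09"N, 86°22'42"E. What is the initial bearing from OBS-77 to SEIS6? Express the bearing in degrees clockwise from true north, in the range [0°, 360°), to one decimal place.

311.9°

OBS-77: φ = +70.77889°, λ = +153.74111°
SEIS6: φ = +74.55250°, λ = +86.37833°
Δλ = -67.3628°
y = sin Δλ · cos φ₂ = -0.245835
x = cos φ₁ sin φ₂ − sin φ₁ cos φ₂ cos Δλ = 0.220518
θ = atan2(y, x) = -48.1075° → 311.8925° (mod 360°)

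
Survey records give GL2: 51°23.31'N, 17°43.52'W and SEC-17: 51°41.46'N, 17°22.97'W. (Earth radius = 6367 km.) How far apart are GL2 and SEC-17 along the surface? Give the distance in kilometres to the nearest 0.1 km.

GL2: φ = +51.38850°, λ = -17.72533°
SEC-17: φ = +51.69100°, λ = -17.38283°
Δφ = 0.3025°,  Δλ = 0.3425°
a = sin²(Δφ/2) + cos φ₁ cos φ₂ sin²(Δλ/2) = 0.000010
c = 2·arcsin(√a) = 0.006457 rad = 0.3700°
d = R·c = 6367 × 0.006457 = 41.1 km

41.1 km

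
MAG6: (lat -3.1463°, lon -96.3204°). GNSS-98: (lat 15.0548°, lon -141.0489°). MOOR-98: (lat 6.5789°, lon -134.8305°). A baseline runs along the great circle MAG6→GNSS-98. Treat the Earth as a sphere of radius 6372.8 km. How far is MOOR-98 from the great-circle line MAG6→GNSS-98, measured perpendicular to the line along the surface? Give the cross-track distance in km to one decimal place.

662.6 km

δ₁₃ = central angle MAG6→MOOR-98 = 0.692134 rad  (haversine)
θ₁₃ = bearing MAG6→MOOR-98 = 284.248°,  θ₁₂ = bearing MAG6→GNSS-98 = 293.607°
dₓₜ = R·arcsin(sin δ₁₃ · sin(θ₁₃ − θ₁₂)) = 6372.8·arcsin(0.63818·sin(-9.359°)) = -662.604 km
|dₓₜ| = 662.604 km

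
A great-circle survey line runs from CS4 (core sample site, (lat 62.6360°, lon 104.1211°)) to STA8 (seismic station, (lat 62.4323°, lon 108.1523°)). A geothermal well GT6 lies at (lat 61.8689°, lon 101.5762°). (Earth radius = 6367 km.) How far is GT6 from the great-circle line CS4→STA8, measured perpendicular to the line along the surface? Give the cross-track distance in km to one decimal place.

92.7 km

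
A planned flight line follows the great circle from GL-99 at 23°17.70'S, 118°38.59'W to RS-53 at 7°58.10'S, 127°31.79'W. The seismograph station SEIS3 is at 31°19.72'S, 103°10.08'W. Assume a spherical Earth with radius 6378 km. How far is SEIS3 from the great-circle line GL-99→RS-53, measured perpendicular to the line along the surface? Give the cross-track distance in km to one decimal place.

GL-99: φ = -23.29500°, λ = -118.64317°
RS-53: φ = -7.96833°, λ = -127.52983°
SEIS3: φ = -31.32867°, λ = -103.16800°
δ₁₃ = central angle GL-99→SEIS3 = 0.277502 rad  (haversine)
θ₁₃ = bearing GL-99→SEIS3 = 123.700°,  θ₁₂ = bearing GL-99→RS-53 = 329.490°
dₓₜ = R·arcsin(sin δ₁₃ · sin(θ₁₃ − θ₁₂)) = 6378·arcsin(0.27395·sin(-205.790°)) = 762.013 km
|dₓₜ| = 762.013 km

762.0 km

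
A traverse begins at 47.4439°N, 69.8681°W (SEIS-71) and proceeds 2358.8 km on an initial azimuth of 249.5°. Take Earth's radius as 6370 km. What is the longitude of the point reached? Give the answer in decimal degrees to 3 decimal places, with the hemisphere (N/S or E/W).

94.962°W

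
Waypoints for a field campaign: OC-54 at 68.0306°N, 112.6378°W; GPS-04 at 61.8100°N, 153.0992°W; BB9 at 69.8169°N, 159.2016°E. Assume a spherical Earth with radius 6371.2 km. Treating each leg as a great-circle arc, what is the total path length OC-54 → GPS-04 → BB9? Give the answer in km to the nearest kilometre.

4260 km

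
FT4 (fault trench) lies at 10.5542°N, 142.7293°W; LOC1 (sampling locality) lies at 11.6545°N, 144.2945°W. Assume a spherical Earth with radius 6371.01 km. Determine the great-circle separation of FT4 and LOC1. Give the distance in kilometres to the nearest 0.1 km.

210.1 km

Δφ = 1.1003°,  Δλ = -1.5652°
a = sin²(Δφ/2) + cos φ₁ cos φ₂ sin²(Δλ/2) = 0.000272
c = 2·arcsin(√a) = 0.032975 rad = 1.8893°
d = R·c = 6371.01 × 0.032975 = 210.1 km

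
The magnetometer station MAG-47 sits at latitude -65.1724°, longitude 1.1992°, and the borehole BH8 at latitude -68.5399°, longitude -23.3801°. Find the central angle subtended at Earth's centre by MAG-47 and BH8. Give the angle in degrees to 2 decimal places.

10.15°

Δφ = -3.3675°,  Δλ = -24.5793°
a = sin²(Δφ/2) + cos φ₁ cos φ₂ sin²(Δλ/2) = 0.007823
c = 2·arcsin(√a) = 0.177130 rad = 10.1488°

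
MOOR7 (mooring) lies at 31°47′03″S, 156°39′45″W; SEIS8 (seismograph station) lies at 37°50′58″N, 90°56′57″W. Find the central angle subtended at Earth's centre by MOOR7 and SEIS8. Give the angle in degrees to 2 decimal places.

MOOR7: φ = -31.78417°, λ = -156.66250°
SEIS8: φ = +37.84944°, λ = -90.94917°
Δφ = 69.6336°,  Δλ = 65.7133°
a = sin²(Δφ/2) + cos φ₁ cos φ₂ sin²(Δλ/2) = 0.523559
c = 2·arcsin(√a) = 1.617933 rad = 92.7007°

92.70°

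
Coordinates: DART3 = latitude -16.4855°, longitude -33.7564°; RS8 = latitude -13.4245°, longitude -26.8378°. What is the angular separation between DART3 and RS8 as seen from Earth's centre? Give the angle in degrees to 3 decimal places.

Δφ = 3.0610°,  Δλ = 6.9186°
a = sin²(Δφ/2) + cos φ₁ cos φ₂ sin²(Δλ/2) = 0.004109
c = 2·arcsin(√a) = 0.128294 rad = 7.3507°

7.351°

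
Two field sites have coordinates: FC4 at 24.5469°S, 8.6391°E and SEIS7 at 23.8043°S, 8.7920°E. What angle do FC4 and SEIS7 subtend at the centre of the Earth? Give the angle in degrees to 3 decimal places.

0.756°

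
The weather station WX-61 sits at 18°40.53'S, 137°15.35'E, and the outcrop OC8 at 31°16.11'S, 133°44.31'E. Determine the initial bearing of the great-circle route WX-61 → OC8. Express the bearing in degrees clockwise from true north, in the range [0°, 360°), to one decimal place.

WX-61: φ = -18.67550°, λ = +137.25583°
OC8: φ = -31.26850°, λ = +133.73850°
Δλ = -3.5173°
y = sin Δλ · cos φ₂ = -0.052439
x = cos φ₁ sin φ₂ − sin φ₁ cos φ₂ cos Δλ = -0.218540
θ = atan2(y, x) = -166.5069° → 193.4931° (mod 360°)

193.5°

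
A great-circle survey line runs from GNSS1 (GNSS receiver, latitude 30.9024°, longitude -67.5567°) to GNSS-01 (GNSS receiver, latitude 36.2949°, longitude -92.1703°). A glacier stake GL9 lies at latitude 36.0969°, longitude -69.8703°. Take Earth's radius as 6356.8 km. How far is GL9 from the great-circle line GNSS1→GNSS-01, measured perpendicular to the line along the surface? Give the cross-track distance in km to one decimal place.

462.6 km

δ₁₃ = central angle GNSS1→GL9 = 0.096703 rad  (haversine)
θ₁₃ = bearing GNSS1→GL9 = 340.255°,  θ₁₂ = bearing GNSS1→GNSS-01 = 291.405°
dₓₜ = R·arcsin(sin δ₁₃ · sin(θ₁₃ − θ₁₂)) = 6356.8·arcsin(0.09655·sin(48.850°)) = 462.563 km
|dₓₜ| = 462.563 km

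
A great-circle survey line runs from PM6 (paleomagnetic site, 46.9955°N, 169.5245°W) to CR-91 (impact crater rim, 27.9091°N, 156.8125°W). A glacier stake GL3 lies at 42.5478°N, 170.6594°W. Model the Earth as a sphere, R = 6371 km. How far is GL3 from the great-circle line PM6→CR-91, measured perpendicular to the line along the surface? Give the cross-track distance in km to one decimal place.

340.5 km

δ₁₃ = central angle PM6→GL3 = 0.078888 rad  (haversine)
θ₁₃ = bearing PM6→GL3 = 190.670°,  θ₁₂ = bearing PM6→CR-91 = 147.996°
dₓₜ = R·arcsin(sin δ₁₃ · sin(θ₁₃ − θ₁₂)) = 6371·arcsin(0.07881·sin(42.674°)) = 340.480 km
|dₓₜ| = 340.480 km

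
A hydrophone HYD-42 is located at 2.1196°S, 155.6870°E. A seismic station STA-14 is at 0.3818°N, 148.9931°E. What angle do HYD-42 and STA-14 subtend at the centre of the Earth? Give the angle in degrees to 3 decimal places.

Δφ = 2.5014°,  Δλ = -6.6939°
a = sin²(Δφ/2) + cos φ₁ cos φ₂ sin²(Δλ/2) = 0.003882
c = 2·arcsin(√a) = 0.124700 rad = 7.1448°

7.145°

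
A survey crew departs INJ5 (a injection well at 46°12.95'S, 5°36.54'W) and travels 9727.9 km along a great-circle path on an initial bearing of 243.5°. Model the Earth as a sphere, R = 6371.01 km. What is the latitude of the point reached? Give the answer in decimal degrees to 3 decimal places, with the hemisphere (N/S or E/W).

19.885°S

INJ5: φ = -46.21583°, λ = -5.60900°
δ = d/R = 9727.9/6371.01 = 1.526901 rad
φ₂ = arcsin(sin φ₁ cos δ + cos φ₁ sin δ cos θ)
   = arcsin(-0.72195·0.04388 + 0.69194·0.99904·-0.44620) = -19.88459°
λ₂ = λ₁ + atan2(sin θ sin δ cos φ₁, cos δ − sin φ₁ sin φ₂) = -113.66449°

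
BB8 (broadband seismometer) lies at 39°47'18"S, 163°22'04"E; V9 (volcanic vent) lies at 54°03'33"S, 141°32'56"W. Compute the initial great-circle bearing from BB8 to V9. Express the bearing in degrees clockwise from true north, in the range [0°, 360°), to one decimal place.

130.2°

BB8: φ = -39.78833°, λ = +163.36778°
V9: φ = -54.05917°, λ = -141.54889°
Δλ = 55.0833°
y = sin Δλ · cos φ₂ = 0.481290
x = cos φ₁ sin φ₂ − sin φ₁ cos φ₂ cos Δλ = -0.407127
θ = atan2(y, x) = 130.2281° → 130.2281° (mod 360°)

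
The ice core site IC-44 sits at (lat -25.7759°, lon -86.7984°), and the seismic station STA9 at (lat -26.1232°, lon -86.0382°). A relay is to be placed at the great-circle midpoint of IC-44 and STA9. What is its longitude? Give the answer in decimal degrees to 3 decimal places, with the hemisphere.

Bx = cos φ₂ cos Δλ = 0.897770,  By = cos φ₂ sin Δλ = 0.011912
φₘ = atan2(sin φ₁ + sin φ₂, √((cos φ₁ + Bx)² + By²)) = -25.95005°
λₘ = λ₁ + atan2(By, cos φ₁ + Bx) = -86.41886°

86.419°W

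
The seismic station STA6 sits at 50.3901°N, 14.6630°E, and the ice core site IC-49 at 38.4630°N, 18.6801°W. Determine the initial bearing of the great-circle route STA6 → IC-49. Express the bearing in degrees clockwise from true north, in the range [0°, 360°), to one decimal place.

256.0°

Δλ = -33.3431°
y = sin Δλ · cos φ₂ = -0.430383
x = cos φ₁ sin φ₂ − sin φ₁ cos φ₂ cos Δλ = -0.107371
θ = atan2(y, x) = -104.0081° → 255.9919° (mod 360°)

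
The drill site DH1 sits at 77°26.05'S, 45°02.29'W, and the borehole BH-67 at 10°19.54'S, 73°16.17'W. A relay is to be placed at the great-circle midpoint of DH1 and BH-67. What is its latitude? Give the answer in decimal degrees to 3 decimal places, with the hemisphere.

DH1: φ = -77.43417°, λ = -45.03817°
BH-67: φ = -10.32567°, λ = -73.26950°
Bx = cos φ₂ cos Δλ = 0.866776,  By = cos φ₂ sin Δλ = -0.465372
φₘ = atan2(sin φ₁ + sin φ₂, √((cos φ₁ + Bx)² + By²)) = -44.39418°
λₘ = λ₁ + atan2(By, cos φ₁ + Bx) = -68.26602°

44.394°S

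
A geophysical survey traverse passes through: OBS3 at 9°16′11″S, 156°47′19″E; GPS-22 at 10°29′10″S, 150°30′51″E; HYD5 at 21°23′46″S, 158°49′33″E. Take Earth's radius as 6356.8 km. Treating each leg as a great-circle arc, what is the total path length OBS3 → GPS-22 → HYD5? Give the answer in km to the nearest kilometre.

OBS3: φ = -9.26972°, λ = +156.78861°
GPS-22: φ = -10.48611°, λ = +150.51417°
HYD5: φ = -21.39611°, λ = +158.82583°
OBS3→GPS-22: c = 0.109952 rad, d = 698.94 km
GPS-22→HYD5: c = 0.235879 rad, d = 1499.44 km
Total = 698.94 + 1499.44 = 2198.38 km

2198 km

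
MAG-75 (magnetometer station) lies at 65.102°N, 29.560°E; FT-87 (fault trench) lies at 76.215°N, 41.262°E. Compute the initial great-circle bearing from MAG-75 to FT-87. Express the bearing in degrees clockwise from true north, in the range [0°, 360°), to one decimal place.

13.8°

Δλ = 11.7020°
y = sin Δλ · cos φ₂ = 0.048328
x = cos φ₁ sin φ₂ − sin φ₁ cos φ₂ cos Δλ = 0.197237
θ = atan2(y, x) = 13.7677° → 13.7677° (mod 360°)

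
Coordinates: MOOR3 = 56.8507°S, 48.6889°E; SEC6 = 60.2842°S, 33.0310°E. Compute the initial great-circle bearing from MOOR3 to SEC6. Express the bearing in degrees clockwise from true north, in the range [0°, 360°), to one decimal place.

240.6°

Δλ = -15.6579°
y = sin Δλ · cos φ₂ = -0.133785
x = cos φ₁ sin φ₂ − sin φ₁ cos φ₂ cos Δλ = -0.075291
θ = atan2(y, x) = -119.3698° → 240.6302° (mod 360°)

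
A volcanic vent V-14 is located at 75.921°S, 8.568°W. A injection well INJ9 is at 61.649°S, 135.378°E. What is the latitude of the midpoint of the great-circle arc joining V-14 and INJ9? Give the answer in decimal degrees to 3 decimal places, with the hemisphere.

80.401°S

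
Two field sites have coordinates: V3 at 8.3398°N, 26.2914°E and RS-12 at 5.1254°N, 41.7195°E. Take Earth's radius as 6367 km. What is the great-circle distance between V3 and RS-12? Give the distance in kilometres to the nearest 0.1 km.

Δφ = -3.2144°,  Δλ = 15.4281°
a = sin²(Δφ/2) + cos φ₁ cos φ₂ sin²(Δλ/2) = 0.018542
c = 2·arcsin(√a) = 0.273189 rad = 15.6526°
d = R·c = 6367 × 0.273189 = 1739.4 km

1739.4 km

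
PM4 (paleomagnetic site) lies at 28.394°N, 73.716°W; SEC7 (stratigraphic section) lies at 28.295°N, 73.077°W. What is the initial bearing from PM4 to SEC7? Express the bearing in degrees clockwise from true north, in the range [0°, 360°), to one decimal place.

Δλ = 0.6390°
y = sin Δλ · cos φ₂ = 0.009820
x = cos φ₁ sin φ₂ − sin φ₁ cos φ₂ cos Δλ = -0.001702
θ = atan2(y, x) = 99.8320° → 99.8320° (mod 360°)

99.8°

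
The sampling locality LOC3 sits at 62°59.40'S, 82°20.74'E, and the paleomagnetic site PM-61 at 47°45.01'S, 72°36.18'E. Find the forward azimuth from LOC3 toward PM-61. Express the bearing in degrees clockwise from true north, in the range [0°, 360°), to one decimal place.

LOC3: φ = -62.99000°, λ = +82.34567°
PM-61: φ = -47.75017°, λ = +72.60300°
Δλ = -9.7427°
y = sin Δλ · cos φ₂ = -0.113780
x = cos φ₁ sin φ₂ − sin φ₁ cos φ₂ cos Δλ = 0.254221
θ = atan2(y, x) = -24.1115° → 335.8885° (mod 360°)

335.9°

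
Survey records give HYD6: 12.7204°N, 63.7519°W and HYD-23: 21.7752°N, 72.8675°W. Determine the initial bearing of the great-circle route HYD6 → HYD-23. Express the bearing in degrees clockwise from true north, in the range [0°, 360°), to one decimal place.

Δλ = -9.1156°
y = sin Δλ · cos φ₂ = -0.147123
x = cos φ₁ sin φ₂ − sin φ₁ cos φ₂ cos Δλ = 0.159962
θ = atan2(y, x) = -42.6059° → 317.3941° (mod 360°)

317.4°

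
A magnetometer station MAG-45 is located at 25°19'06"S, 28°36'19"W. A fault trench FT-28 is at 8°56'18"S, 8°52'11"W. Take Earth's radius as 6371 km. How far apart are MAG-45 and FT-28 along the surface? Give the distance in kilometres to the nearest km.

2770 km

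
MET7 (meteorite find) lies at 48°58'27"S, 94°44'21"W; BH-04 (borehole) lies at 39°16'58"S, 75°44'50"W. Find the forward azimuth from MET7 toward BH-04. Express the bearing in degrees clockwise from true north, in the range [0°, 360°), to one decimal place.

MET7: φ = -48.97417°, λ = -94.73917°
BH-04: φ = -39.28278°, λ = -75.74722°
Δλ = 18.9919°
y = sin Δλ · cos φ₂ = 0.251897
x = cos φ₁ sin φ₂ − sin φ₁ cos φ₂ cos Δλ = 0.136554
θ = atan2(y, x) = 61.5377° → 61.5377° (mod 360°)

61.5°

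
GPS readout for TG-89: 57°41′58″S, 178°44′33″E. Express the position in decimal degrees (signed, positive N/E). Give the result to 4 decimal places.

-57.6994°, +178.7425°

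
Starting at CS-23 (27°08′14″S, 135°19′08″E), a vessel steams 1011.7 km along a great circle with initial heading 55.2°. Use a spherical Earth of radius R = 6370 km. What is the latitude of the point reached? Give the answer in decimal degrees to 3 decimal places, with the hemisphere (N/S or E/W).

21.719°S

CS-23: φ = -27.13722°, λ = +135.31889°
δ = d/R = 1011.7/6370 = 0.158823 rad
φ₂ = arcsin(sin φ₁ cos δ + cos φ₁ sin δ cos θ)
   = arcsin(-0.45612·0.98741 + 0.88992·0.15816·0.57071) = -21.71914°
λ₂ = λ₁ + atan2(sin θ sin δ cos φ₁, cos δ − sin φ₁ sin φ₂) = 143.35479°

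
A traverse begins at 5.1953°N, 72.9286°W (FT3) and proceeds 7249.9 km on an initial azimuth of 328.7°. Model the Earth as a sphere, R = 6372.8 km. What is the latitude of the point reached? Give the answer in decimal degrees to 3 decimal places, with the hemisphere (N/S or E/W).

δ = d/R = 7249.9/6372.8 = 1.137632 rad
φ₂ = arcsin(sin φ₁ cos δ + cos φ₁ sin δ cos θ)
   = arcsin(0.09055·0.41975 + 0.99589·0.90764·0.85446) = 54.13160°
λ₂ = λ₁ + atan2(sin θ sin δ cos φ₁, cos δ − sin φ₁ sin φ₂) = -126.51700°

54.132°N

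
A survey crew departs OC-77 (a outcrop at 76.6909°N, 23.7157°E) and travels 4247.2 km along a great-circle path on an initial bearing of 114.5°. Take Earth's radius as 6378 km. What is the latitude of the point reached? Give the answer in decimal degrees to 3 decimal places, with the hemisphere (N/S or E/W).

44.931°N

δ = d/R = 4247.2/6378 = 0.665914 rad
φ₂ = arcsin(sin φ₁ cos δ + cos φ₁ sin δ cos θ)
   = arcsin(0.97314·0.78635 + 0.23020·0.61778·-0.41469) = 44.93120°
λ₂ = λ₁ + atan2(sin θ sin δ cos φ₁, cos δ − sin φ₁ sin φ₂) = 76.28161°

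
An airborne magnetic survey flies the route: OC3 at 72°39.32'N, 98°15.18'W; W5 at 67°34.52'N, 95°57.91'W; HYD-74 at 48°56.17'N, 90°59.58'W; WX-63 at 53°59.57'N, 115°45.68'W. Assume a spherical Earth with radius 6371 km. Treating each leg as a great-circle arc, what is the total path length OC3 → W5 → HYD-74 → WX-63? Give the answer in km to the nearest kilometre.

4457 km

OC3: φ = +72.65533°, λ = -98.25300°
W5: φ = +67.57533°, λ = -95.96517°
HYD-74: φ = +48.93617°, λ = -90.99300°
WX-63: φ = +53.99283°, λ = -115.76133°
OC3→W5: c = 0.089681 rad, d = 571.36 km
W5→HYD-74: c = 0.328252 rad, d = 2091.30 km
HYD-74→WX-63: c = 0.281705 rad, d = 1794.74 km
Total = 571.36 + 2091.30 + 1794.74 = 4457.40 km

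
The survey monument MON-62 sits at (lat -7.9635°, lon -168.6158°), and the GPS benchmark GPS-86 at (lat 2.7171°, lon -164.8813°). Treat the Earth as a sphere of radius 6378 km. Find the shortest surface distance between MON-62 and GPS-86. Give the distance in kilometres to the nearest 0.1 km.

Δφ = 10.6806°,  Δλ = 3.7345°
a = sin²(Δφ/2) + cos φ₁ cos φ₂ sin²(Δλ/2) = 0.009712
c = 2·arcsin(√a) = 0.197424 rad = 11.3116°
d = R·c = 6378 × 0.197424 = 1259.2 km

1259.2 km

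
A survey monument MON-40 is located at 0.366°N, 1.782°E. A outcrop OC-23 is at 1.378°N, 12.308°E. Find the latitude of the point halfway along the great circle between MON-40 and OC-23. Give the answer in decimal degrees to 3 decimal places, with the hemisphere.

0.876°N

Bx = cos φ₂ cos Δλ = 0.982888,  By = cos φ₂ sin Δλ = 0.182629
φₘ = atan2(sin φ₁ + sin φ₂, √((cos φ₁ + Bx)² + By²)) = 0.87569°
λₘ = λ₁ + atan2(By, cos φ₁ + Bx) = 7.04429°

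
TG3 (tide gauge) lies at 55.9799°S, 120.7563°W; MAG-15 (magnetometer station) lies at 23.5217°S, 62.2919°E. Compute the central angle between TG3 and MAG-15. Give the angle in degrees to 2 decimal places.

100.46°

Δφ = 32.4582°,  Δλ = -176.9518°
a = sin²(Δφ/2) + cos φ₁ cos φ₂ sin²(Δλ/2) = 0.590741
c = 2·arcsin(√a) = 1.753290 rad = 100.4561°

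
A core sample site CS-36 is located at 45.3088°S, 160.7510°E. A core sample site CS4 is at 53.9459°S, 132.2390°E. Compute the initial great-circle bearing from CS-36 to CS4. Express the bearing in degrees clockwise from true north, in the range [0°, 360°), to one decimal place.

234.4°

Δλ = -28.5120°
y = sin Δλ · cos φ₂ = -0.280940
x = cos φ₁ sin φ₂ − sin φ₁ cos φ₂ cos Δλ = -0.200921
θ = atan2(y, x) = -125.5714° → 234.4286° (mod 360°)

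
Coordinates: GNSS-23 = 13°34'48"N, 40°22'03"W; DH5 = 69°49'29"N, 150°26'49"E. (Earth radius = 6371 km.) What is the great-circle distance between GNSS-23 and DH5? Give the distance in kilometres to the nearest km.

GNSS-23: φ = +13.58000°, λ = -40.36750°
DH5: φ = +69.82472°, λ = +150.44694°
Δφ = 56.2447°,  Δλ = -169.1856°
a = sin²(Δφ/2) + cos φ₁ cos φ₂ sin²(Δλ/2) = 0.554451
c = 2·arcsin(√a) = 1.679914 rad = 96.2520°
d = R·c = 6371 × 1.679914 = 10702.7 km

10703 km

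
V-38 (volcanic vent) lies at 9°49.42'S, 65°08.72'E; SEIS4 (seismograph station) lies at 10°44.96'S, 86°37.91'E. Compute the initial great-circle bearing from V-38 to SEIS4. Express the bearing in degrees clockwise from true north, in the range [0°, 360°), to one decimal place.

V-38: φ = -9.82367°, λ = +65.14533°
SEIS4: φ = -10.74933°, λ = +86.63183°
Δλ = 21.4865°
y = sin Δλ · cos φ₂ = 0.359855
x = cos φ₁ sin φ₂ − sin φ₁ cos φ₂ cos Δλ = -0.027804
θ = atan2(y, x) = 94.4182° → 94.4182° (mod 360°)

94.4°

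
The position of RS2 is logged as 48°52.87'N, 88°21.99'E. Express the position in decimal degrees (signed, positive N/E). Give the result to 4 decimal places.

lat: 48.8812° N → +48.8812°
lon: 88.3665° E → +88.3665°

+48.8812°, +88.3665°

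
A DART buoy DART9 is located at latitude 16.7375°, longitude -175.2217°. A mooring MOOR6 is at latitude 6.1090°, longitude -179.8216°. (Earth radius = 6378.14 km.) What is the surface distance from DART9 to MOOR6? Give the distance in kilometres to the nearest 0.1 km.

Δφ = -10.6285°,  Δλ = -4.5999°
a = sin²(Δφ/2) + cos φ₁ cos φ₂ sin²(Δλ/2) = 0.010112
c = 2·arcsin(√a) = 0.201454 rad = 11.5425°
d = R·c = 6378.14 × 0.201454 = 1284.9 km

1284.9 km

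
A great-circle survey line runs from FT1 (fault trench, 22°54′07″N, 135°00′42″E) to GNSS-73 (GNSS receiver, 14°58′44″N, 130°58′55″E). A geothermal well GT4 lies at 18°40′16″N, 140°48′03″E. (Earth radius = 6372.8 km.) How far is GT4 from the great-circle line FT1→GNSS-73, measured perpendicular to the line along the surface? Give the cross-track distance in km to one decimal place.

FT1: φ = +22.90194°, λ = +135.01167°
GNSS-73: φ = +14.97889°, λ = +130.98194°
GT4: φ = +18.67111°, λ = +140.80083°
δ₁₃ = central angle FT1→GT4 = 0.119871 rad  (haversine)
θ₁₃ = bearing FT1→GT4 = 126.956°,  θ₁₂ = bearing FT1→GNSS-73 = 206.374°
dₓₜ = R·arcsin(sin δ₁₃ · sin(θ₁₃ − θ₁₂)) = 6372.8·arcsin(0.11958·sin(-79.418°)) = -750.863 km
|dₓₜ| = 750.863 km

750.9 km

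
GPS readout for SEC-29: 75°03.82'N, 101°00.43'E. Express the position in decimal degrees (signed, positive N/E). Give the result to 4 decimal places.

lat: 75.0637° N → +75.0637°
lon: 101.0072° E → +101.0072°

+75.0637°, +101.0072°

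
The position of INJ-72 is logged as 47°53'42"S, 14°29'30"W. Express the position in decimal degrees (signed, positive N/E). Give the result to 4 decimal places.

lat: 47.8950° S → -47.8950°
lon: 14.4917° W → -14.4917°

-47.8950°, -14.4917°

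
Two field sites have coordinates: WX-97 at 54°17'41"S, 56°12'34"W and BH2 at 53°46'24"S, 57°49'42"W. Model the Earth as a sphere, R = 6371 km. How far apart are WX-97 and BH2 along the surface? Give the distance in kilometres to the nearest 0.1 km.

WX-97: φ = -54.29472°, λ = -56.20944°
BH2: φ = -53.77333°, λ = -57.82833°
Δφ = 0.5214°,  Δλ = -1.6189°
a = sin²(Δφ/2) + cos φ₁ cos φ₂ sin²(Δλ/2) = 0.000090
c = 2·arcsin(√a) = 0.018925 rad = 1.0843°
d = R·c = 6371 × 0.018925 = 120.6 km

120.6 km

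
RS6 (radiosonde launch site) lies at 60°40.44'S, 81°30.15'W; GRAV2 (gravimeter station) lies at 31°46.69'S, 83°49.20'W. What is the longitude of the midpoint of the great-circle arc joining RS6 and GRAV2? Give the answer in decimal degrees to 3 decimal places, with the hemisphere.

82.973°W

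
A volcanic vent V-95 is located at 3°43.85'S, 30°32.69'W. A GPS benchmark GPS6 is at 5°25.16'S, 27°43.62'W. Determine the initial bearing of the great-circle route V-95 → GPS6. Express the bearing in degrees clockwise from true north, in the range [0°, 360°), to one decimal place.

121.1°

V-95: φ = -3.73083°, λ = -30.54483°
GPS6: φ = -5.41933°, λ = -27.72700°
Δλ = 2.8178°
y = sin Δλ · cos φ₂ = 0.048941
x = cos φ₁ sin φ₂ − sin φ₁ cos φ₂ cos Δλ = -0.029544
θ = atan2(y, x) = 121.1179° → 121.1179° (mod 360°)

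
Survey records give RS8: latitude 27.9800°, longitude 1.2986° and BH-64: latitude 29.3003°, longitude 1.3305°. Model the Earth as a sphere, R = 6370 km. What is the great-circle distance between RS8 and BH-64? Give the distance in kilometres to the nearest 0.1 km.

Δφ = 1.3203°,  Δλ = 0.0319°
a = sin²(Δφ/2) + cos φ₁ cos φ₂ sin²(Δλ/2) = 0.000133
c = 2·arcsin(√a) = 0.023049 rad = 1.3206°
d = R·c = 6370 × 0.023049 = 146.8 km

146.8 km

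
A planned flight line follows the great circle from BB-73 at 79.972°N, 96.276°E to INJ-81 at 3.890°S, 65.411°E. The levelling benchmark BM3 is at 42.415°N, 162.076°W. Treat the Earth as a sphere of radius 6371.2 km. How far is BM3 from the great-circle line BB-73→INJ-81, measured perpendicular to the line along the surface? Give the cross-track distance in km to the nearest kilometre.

3224 km

δ₁₃ = central angle BB-73→BM3 = 0.878592 rad  (haversine)
θ₁₃ = bearing BB-73→BM3 = 69.926°,  θ₁₂ = bearing BB-73→INJ-81 = 210.902°
dₓₜ = R·arcsin(sin δ₁₃ · sin(θ₁₃ − θ₁₂)) = 6371.2·arcsin(0.76984·sin(-140.976°)) = -3224.150 km
|dₓₜ| = 3224.150 km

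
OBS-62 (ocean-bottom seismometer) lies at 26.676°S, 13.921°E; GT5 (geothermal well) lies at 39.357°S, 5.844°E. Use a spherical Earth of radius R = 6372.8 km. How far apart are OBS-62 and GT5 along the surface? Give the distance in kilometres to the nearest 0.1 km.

Δφ = -12.6810°,  Δλ = -8.0770°
a = sin²(Δφ/2) + cos φ₁ cos φ₂ sin²(Δλ/2) = 0.015623
c = 2·arcsin(√a) = 0.250641 rad = 14.3607°
d = R·c = 6372.8 × 0.250641 = 1597.3 km

1597.3 km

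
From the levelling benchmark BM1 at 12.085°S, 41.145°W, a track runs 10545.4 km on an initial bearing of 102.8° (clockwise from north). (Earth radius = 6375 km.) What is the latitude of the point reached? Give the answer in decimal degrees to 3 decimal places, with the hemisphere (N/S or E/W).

11.446°S

δ = d/R = 10545.4/6375 = 1.654180 rad
φ₂ = arcsin(sin φ₁ cos δ + cos φ₁ sin δ cos θ)
   = arcsin(-0.20936·-0.08329 + 0.97784·0.99653·-0.22155) = -11.44625°
λ₂ = λ₁ + atan2(sin θ sin δ cos φ₁, cos δ − sin φ₁ sin φ₂) = 56.33933°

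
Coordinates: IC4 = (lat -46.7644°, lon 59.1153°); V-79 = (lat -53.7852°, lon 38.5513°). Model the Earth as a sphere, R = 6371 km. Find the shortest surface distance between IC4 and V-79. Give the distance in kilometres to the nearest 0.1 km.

1648.4 km

Δφ = -7.0208°,  Δλ = -20.5640°
a = sin²(Δφ/2) + cos φ₁ cos φ₂ sin²(Δλ/2) = 0.016643
c = 2·arcsin(√a) = 0.258736 rad = 14.8245°
d = R·c = 6371 × 0.258736 = 1648.4 km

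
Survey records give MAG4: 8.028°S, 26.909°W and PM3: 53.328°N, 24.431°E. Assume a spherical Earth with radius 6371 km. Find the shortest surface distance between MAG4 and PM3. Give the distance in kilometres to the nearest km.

8349 km

Δφ = 61.3560°,  Δλ = 51.3400°
a = sin²(Δφ/2) + cos φ₁ cos φ₂ sin²(Δλ/2) = 0.371290
c = 2·arcsin(√a) = 1.310446 rad = 75.0830°
d = R·c = 6371 × 1.310446 = 8348.8 km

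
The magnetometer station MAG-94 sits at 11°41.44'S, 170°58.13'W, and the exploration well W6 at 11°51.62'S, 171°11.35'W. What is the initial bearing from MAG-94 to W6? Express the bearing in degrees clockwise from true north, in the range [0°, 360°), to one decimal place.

MAG-94: φ = -11.69067°, λ = -170.96883°
W6: φ = -11.86033°, λ = -171.18917°
Δλ = -0.2203°
y = sin Δλ · cos φ₂ = -0.003763
x = cos φ₁ sin φ₂ − sin φ₁ cos φ₂ cos Δλ = -0.002963
θ = atan2(y, x) = -128.2110° → 231.7890° (mod 360°)

231.8°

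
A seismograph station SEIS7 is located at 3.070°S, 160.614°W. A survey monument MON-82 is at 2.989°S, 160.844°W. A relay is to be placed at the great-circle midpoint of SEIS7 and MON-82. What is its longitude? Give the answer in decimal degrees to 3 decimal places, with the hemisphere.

Bx = cos φ₂ cos Δλ = 0.998632,  By = cos φ₂ sin Δλ = -0.004009
φₘ = atan2(sin φ₁ + sin φ₂, √((cos φ₁ + Bx)² + By²)) = -3.02951°
λₘ = λ₁ + atan2(By, cos φ₁ + Bx) = -160.72900°

160.729°W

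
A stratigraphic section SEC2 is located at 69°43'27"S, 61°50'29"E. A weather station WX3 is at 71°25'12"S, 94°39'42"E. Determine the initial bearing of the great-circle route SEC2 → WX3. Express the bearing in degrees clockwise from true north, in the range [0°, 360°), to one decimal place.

114.1°

SEC2: φ = -69.72417°, λ = +61.84139°
WX3: φ = -71.42000°, λ = +94.66167°
Δλ = 32.8203°
y = sin Δλ · cos φ₂ = 0.172698
x = cos φ₁ sin φ₂ − sin φ₁ cos φ₂ cos Δλ = -0.077303
θ = atan2(y, x) = 114.1142° → 114.1142° (mod 360°)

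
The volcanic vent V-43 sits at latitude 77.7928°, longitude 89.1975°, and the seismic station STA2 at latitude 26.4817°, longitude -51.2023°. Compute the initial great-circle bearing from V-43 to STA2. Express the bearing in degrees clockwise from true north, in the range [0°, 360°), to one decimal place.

Δλ = -140.3998°
y = sin Δλ · cos φ₂ = -0.570546
x = cos φ₁ sin φ₂ − sin φ₁ cos φ₂ cos Δλ = 0.768360
θ = atan2(y, x) = -36.5957° → 323.4043° (mod 360°)

323.4°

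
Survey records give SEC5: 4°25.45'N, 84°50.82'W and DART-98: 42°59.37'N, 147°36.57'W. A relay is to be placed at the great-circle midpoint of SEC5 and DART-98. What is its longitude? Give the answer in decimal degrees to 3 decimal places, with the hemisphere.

110.875°W

SEC5: φ = +4.42417°, λ = -84.84700°
DART-98: φ = +42.98950°, λ = -147.60950°
Bx = cos φ₂ cos Δλ = 0.334783,  By = cos φ₂ sin Δλ = -0.650370
φₘ = atan2(sin φ₁ + sin φ₂, √((cos φ₁ + Bx)² + By²)) = 27.11729°
λₘ = λ₁ + atan2(By, cos φ₁ + Bx) = -110.87501°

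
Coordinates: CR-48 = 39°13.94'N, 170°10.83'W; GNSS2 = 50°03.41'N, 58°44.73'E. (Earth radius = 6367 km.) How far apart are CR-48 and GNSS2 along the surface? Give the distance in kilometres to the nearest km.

8990 km

CR-48: φ = +39.23233°, λ = -170.18050°
GNSS2: φ = +50.05683°, λ = +58.74550°
Δφ = 10.8245°,  Δλ = -131.0740°
a = sin²(Δφ/2) + cos φ₁ cos φ₂ sin²(Δλ/2) = 0.420923
c = 2·arcsin(√a) = 1.411976 rad = 80.9003°
d = R·c = 6367 × 1.411976 = 8990.1 km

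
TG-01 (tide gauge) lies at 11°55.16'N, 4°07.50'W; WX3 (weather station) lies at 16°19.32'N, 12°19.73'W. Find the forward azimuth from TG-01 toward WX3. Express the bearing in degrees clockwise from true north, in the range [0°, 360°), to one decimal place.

TG-01: φ = +11.91933°, λ = -4.12500°
WX3: φ = +16.32200°, λ = -12.32883°
Δλ = -8.2038°
y = sin Δλ · cos φ₂ = -0.136944
x = cos φ₁ sin φ₂ − sin φ₁ cos φ₂ cos Δλ = 0.078794
θ = atan2(y, x) = -60.0851° → 299.9149° (mod 360°)

299.9°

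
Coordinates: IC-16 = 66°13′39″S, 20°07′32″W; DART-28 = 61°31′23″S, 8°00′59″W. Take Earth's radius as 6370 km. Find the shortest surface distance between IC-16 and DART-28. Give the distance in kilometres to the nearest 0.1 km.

IC-16: φ = -66.22750°, λ = -20.12556°
DART-28: φ = -61.52306°, λ = -8.01639°
Δφ = 4.7044°,  Δλ = 12.1092°
a = sin²(Δφ/2) + cos φ₁ cos φ₂ sin²(Δλ/2) = 0.003823
c = 2·arcsin(√a) = 0.123736 rad = 7.0896°
d = R·c = 6370 × 0.123736 = 788.2 km

788.2 km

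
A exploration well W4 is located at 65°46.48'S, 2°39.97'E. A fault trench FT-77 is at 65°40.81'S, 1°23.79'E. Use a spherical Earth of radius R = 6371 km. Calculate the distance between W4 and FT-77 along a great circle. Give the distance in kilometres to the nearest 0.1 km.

W4: φ = -65.77467°, λ = +2.66617°
FT-77: φ = -65.68017°, λ = +1.39650°
Δφ = 0.0945°,  Δλ = -1.2697°
a = sin²(Δφ/2) + cos φ₁ cos φ₂ sin²(Δλ/2) = 0.000021
c = 2·arcsin(√a) = 0.009257 rad = 0.5304°
d = R·c = 6371 × 0.009257 = 59.0 km

59.0 km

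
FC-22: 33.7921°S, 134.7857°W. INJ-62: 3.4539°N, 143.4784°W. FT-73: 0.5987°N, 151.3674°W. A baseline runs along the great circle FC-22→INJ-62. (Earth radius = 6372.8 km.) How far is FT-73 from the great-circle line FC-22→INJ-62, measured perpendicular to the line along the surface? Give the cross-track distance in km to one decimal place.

923.4 km

δ₁₃ = central angle FC-22→FT-73 = 0.658934 rad  (haversine)
θ₁₃ = bearing FC-22→FT-73 = 332.220°,  θ₁₂ = bearing FC-22→INJ-62 = 345.861°
dₓₜ = R·arcsin(sin δ₁₃ · sin(θ₁₃ − θ₁₂)) = 6372.8·arcsin(0.61227·sin(-13.641°)) = -923.417 km
|dₓₜ| = 923.417 km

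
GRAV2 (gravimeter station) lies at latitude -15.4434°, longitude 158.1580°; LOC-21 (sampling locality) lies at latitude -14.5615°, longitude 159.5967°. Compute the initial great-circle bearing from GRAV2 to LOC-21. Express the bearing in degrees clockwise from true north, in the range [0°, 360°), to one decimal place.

Δλ = 1.4387°
y = sin Δλ · cos φ₂ = 0.024301
x = cos φ₁ sin φ₂ − sin φ₁ cos φ₂ cos Δλ = 0.015310
θ = atan2(y, x) = 57.7880° → 57.7880° (mod 360°)

57.8°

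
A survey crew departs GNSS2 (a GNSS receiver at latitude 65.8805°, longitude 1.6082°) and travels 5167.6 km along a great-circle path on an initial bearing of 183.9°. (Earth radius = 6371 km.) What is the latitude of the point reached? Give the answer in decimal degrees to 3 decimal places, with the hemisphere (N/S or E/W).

19.449°N

δ = d/R = 5167.6/6371 = 0.811113 rad
φ₂ = arcsin(sin φ₁ cos δ + cos φ₁ sin δ cos θ)
   = arcsin(0.91270·0.68869 + 0.40864·0.72505·-0.99768) = 19.44884°
λ₂ = λ₁ + atan2(sin θ sin δ cos φ₁, cos δ − sin φ₁ sin φ₂) = -1.38968°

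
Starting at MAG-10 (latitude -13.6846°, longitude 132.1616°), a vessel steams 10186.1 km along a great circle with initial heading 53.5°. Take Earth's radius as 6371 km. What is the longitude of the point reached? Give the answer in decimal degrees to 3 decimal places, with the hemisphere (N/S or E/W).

δ = d/R = 10186.1/6371 = 1.598823 rad
φ₂ = arcsin(sin φ₁ cos δ + cos φ₁ sin δ cos θ)
   = arcsin(-0.23658·-0.02802 + 0.97161·0.99961·0.59482) = 35.75638°
λ₂ = λ₁ + atan2(sin θ sin δ cos φ₁, cos δ − sin φ₁ sin φ₂) = -145.87395°

145.874°W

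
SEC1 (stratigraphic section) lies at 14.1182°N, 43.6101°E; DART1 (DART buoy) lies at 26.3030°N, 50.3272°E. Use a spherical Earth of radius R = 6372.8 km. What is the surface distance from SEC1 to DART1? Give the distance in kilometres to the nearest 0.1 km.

Δφ = 12.1848°,  Δλ = 6.7171°
a = sin²(Δφ/2) + cos φ₁ cos φ₂ sin²(Δλ/2) = 0.014248
c = 2·arcsin(√a) = 0.239299 rad = 13.7108°
d = R·c = 6372.8 × 0.239299 = 1525.0 km

1525.0 km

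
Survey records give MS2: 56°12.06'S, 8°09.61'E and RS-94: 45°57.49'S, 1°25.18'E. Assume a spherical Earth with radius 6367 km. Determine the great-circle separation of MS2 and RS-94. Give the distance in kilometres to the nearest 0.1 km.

1230.3 km

MS2: φ = -56.20100°, λ = +8.16017°
RS-94: φ = -45.95817°, λ = +1.41967°
Δφ = 10.2428°,  Δλ = -6.7405°
a = sin²(Δφ/2) + cos φ₁ cos φ₂ sin²(Δλ/2) = 0.009305
c = 2·arcsin(√a) = 0.193226 rad = 11.0710°
d = R·c = 6367 × 0.193226 = 1230.3 km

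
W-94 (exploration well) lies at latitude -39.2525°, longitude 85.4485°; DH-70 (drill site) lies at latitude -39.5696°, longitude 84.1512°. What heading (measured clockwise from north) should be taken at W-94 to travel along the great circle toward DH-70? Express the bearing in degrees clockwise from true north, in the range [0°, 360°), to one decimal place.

Δλ = -1.2973°
y = sin Δλ · cos φ₂ = -0.017452
x = cos φ₁ sin φ₂ − sin φ₁ cos φ₂ cos Δλ = -0.005659
θ = atan2(y, x) = -107.9669° → 252.0331° (mod 360°)

252.0°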